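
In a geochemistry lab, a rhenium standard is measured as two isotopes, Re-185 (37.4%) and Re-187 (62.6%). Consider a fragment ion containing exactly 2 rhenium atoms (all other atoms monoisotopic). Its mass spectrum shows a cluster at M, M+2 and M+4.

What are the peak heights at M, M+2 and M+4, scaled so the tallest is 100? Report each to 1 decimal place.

29.9 : 100.0 : 83.7

Each Re atom is independently Re-185 (p = 0.374) or Re-187 (q = 0.626); the cluster is the binomial expansion (p + q)^2.
P(M) = 0.374^2 = 0.139876
P(M+2) = 2 × 0.374^1 × 0.626^1 = 0.468248
P(M+4) = 0.626^2 = 0.391876
The M+2 peak is largest (0.468248); scaling to 100 gives 29.9 : 100.0 : 83.7.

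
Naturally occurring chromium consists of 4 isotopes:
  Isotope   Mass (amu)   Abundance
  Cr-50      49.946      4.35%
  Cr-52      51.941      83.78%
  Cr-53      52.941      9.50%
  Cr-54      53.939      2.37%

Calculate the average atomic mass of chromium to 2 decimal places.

The abundance-weighted mean is 0.0435 × 49.946 + 0.8378 × 51.941 + 0.0950 × 52.941 + 0.0237 × 53.939
= 2.1727 + 43.5162 + 5.0294 + 1.2784 = 51.9967 amu

52.00 amu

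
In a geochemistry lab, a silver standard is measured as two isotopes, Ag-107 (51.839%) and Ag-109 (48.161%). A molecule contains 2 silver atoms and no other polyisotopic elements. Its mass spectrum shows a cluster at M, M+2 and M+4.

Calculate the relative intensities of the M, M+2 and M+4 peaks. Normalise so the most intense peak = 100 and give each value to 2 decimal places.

53.82 : 100.00 : 46.45

Expanding (0.51839 + 0.48161)^2:
P(M) = 0.51839^2 = 0.268728
P(M+2) = 2 × 0.51839^1 × 0.48161^1 = 0.499324
P(M+4) = 0.48161^2 = 0.231948
The M+2 peak is largest (0.499324); scaling to 100 gives 53.82 : 100.00 : 46.45.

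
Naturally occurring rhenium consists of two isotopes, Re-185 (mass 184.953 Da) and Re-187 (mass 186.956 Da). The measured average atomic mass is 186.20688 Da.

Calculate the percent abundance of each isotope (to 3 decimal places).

Re-185: 37.400%, Re-187: 62.600%

With x = fraction of Re-185 (so Re-187 is 1 − x):
184.953·x + 186.956·(1 − x) = 186.20688
(184.953 − 186.956)·x = 186.20688 − 186.956
x = -0.74912 / -2.003 = 0.37400 → 37.400% Re-185, 62.600% Re-187.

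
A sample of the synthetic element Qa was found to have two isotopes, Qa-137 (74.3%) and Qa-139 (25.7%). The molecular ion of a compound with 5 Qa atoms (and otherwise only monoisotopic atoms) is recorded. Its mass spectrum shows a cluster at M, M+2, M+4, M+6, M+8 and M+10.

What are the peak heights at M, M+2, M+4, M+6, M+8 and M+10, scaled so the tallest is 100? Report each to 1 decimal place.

Expanding (0.743 + 0.257)^5:
P(M) = 0.743^5 = 0.226435
P(M+2) = 5 × 0.743^4 × 0.257^1 = 0.391614
P(M+4) = 10 × 0.743^3 × 0.257^2 = 0.270915
P(M+6) = 10 × 0.743^2 × 0.257^3 = 0.093708
P(M+8) = 5 × 0.743^1 × 0.257^4 = 0.016207
P(M+10) = 0.257^5 = 0.001121
The M+2 peak is largest (0.391614); scaling to 100 gives 57.8 : 100.0 : 69.2 : 23.9 : 4.1 : 0.3.

57.8 : 100.0 : 69.2 : 23.9 : 4.1 : 0.3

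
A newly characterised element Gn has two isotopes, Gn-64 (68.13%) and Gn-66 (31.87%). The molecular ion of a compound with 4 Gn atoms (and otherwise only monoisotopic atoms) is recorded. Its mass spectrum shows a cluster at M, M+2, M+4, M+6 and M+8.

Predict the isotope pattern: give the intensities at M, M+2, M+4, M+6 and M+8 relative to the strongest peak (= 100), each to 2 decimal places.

53.44 : 100.00 : 70.17 : 21.88 : 2.56

Each Gn atom is independently Gn-64 (p = 0.6813) or Gn-66 (q = 0.3187); the cluster is the binomial expansion (p + q)^4.
P(M) = 0.6813^4 = 0.215454
P(M+2) = 4 × 0.6813^3 × 0.3187^1 = 0.403141
P(M+4) = 6 × 0.6813^2 × 0.3187^2 = 0.282873
P(M+6) = 4 × 0.6813^1 × 0.3187^3 = 0.088215
P(M+8) = 0.3187^4 = 0.010316
The M+2 peak is largest (0.403141); scaling to 100 gives 53.44 : 100.00 : 70.17 : 21.88 : 2.56.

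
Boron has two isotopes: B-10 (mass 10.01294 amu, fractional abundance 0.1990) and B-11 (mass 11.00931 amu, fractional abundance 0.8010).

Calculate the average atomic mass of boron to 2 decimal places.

Average mass = Σ (abundance × isotope mass) = 0.1990 × 10.01294 + 0.8010 × 11.00931
= 1.992575 + 8.818457 = 10.811032 amu

10.81 amu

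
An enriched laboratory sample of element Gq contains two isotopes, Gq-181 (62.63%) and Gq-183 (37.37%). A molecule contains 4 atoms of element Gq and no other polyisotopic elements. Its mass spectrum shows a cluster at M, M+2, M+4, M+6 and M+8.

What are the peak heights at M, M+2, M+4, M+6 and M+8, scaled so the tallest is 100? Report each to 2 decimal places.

Expanding (0.6263 + 0.3737)^4:
P(M) = 0.6263^4 = 0.153861
P(M+2) = 4 × 0.6263^3 × 0.3737^1 = 0.367223
P(M+4) = 6 × 0.6263^2 × 0.3737^2 = 0.328672
P(M+6) = 4 × 0.6263^1 × 0.3737^3 = 0.130741
P(M+8) = 0.3737^4 = 0.019503
The M+2 peak is largest (0.367223); scaling to 100 gives 41.90 : 100.00 : 89.50 : 35.60 : 5.31.

41.90 : 100.00 : 89.50 : 35.60 : 5.31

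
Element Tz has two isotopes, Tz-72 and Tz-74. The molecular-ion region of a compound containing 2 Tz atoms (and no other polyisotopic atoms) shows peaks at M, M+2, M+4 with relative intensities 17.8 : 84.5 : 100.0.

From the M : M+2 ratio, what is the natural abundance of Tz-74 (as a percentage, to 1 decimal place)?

Let p = fractional abundance of Tz-72. I(M+2)/I(M) = [C(2,1)·p^1·(1−p)] / p^2 = 2·(1−p)/p = 84.5/17.8 = 4.7472
(1−p)/p = 4.7472/2 = 2.3736  ⇒  p = 1/(1 + 2.3736) = 0.2964
Tz-72: 29.6%, Tz-74: 70.4%.

70.4%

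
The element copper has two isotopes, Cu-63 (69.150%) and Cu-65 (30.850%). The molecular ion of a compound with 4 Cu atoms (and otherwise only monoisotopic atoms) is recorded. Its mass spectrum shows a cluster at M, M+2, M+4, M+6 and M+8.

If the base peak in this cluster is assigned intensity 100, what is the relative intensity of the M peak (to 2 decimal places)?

56.04

Binomial terms of (0.69150 + 0.30850)^4: M 0.2286, M+2 0.4080, M+4 0.2731, M+6 0.0812, M+8 0.0091 → M+2 is the base peak.
P(M+2) = C(4,1) × 0.69150^3 × 0.30850^1 = 4 × 0.33065611 × 0.3085 = 0.408030 (base)
P(M) = C(4,0) × 0.69150^4 × 0.30850^0 = 1 × 0.2286487 × 1.0000 = 0.228649
Relative intensity = 0.228649 / 0.408030 × 100 = 56.04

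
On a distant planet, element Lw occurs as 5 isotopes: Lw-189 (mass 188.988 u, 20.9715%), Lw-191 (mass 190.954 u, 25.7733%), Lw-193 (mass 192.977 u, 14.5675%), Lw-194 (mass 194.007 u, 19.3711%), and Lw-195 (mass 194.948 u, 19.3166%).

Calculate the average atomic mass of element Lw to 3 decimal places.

Weight each isotope mass by its fractional abundance: 0.209715 × 188.988 + 0.257733 × 190.954 + 0.145675 × 192.977 + 0.193711 × 194.007 + 0.193166 × 194.948
= 39.6336 + 49.2151 + 28.1119 + 37.5813 + 37.6573 = 192.1992 u

192.199 u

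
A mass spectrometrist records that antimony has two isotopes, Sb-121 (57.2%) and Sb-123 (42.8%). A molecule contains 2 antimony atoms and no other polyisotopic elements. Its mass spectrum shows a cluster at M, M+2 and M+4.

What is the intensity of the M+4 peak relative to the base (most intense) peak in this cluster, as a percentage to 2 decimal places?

37.41%

Binomial terms of (0.572 + 0.428)^2: M 0.3272, M+2 0.4896, M+4 0.1832 → M+2 is the base peak.
P(M+2) = C(2,1) × 0.572^1 × 0.428^1 = 2 × 0.5720 × 0.4280 = 0.489632 (base)
P(M+4) = C(2,2) × 0.572^0 × 0.428^2 = 1 × 1.0000 × 0.183184 = 0.183184
Relative intensity = 0.183184 / 0.489632 × 100 = 37.41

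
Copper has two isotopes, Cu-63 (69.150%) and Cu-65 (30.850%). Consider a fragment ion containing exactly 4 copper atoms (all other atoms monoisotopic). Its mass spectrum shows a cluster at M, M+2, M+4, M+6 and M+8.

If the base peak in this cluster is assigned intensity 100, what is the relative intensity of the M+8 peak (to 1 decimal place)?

Term probabilities: M 0.2286, M+2 0.4080, M+4 0.2731, M+6 0.0812, M+8 0.0091. Base peak = M+2.
P(M+2) = C(4,1) × 0.69150^3 × 0.30850^1 = 4 × 0.33065611 × 0.3085 = 0.408030 (base)
P(M+8) = C(4,4) × 0.69150^0 × 0.30850^4 = 1 × 1.0000 × 0.00905776 = 0.009058
Relative intensity = 0.009058 / 0.408030 × 100 = 2.2

2.2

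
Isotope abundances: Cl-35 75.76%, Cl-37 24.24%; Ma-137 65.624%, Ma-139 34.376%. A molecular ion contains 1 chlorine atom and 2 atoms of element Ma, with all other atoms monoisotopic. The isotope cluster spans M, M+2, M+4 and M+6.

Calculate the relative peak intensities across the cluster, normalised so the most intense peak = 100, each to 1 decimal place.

73.1 : 100.0 : 44.6 : 6.4

Chlorine pattern (n=1): 0.7576 : 0.2424
Element Ma pattern (n=2): 0.43065094 : 0.45117812 : 0.11817094
Convolve the two distributions (both contribute in 2-u steps):
  M: 0.7576×0.43065094 = 0.326261
  M+2: 0.7576×0.45117812 + 0.2424×0.43065094 = 0.446202
  M+4: 0.7576×0.11817094 + 0.2424×0.45117812 = 0.198892
  M+6: 0.2424×0.11817094 = 0.028645
Scale to base peak (0.446202) = 100: 73.1 : 100.0 : 44.6 : 6.4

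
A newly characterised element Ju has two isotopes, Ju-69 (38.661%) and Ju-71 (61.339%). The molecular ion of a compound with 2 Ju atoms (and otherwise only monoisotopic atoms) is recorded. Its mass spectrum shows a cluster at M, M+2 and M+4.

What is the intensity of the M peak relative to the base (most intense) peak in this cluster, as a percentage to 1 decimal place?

31.5%

(0.38661 + 0.61339)^2 gives M 0.1495, M+2 0.4743, M+4 0.3762; the largest is M+2.
P(M+2) = C(2,1) × 0.38661^1 × 0.61339^1 = 2 × 0.38661 × 0.61339 = 0.474285 (base)
P(M) = C(2,0) × 0.38661^2 × 0.61339^0 = 1 × 0.14946729 × 1.0000 = 0.149467
Relative intensity = 0.149467 / 0.474285 × 100 = 31.5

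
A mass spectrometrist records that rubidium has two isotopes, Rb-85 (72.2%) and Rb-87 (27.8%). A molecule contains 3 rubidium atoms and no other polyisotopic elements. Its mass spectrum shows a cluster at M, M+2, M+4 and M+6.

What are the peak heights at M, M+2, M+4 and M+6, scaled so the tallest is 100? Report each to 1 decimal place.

86.6 : 100.0 : 38.5 : 4.9

The 3 Rb atoms are independent, so intensities follow the terms of (0.722 + 0.278)^3.
P(M) = 0.722^3 = 0.376367
P(M+2) = 3 × 0.722^2 × 0.278^1 = 0.434751
P(M+4) = 3 × 0.722^1 × 0.278^2 = 0.167397
P(M+6) = 0.278^3 = 0.021485
The M+2 peak is largest (0.434751); scaling to 100 gives 86.6 : 100.0 : 38.5 : 4.9.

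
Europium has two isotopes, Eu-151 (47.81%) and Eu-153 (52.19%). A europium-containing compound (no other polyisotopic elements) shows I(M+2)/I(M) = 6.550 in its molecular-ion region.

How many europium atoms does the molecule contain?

The M+2/M ratio from n Eu atoms is n · q/p = n · 0.5219/0.4781.
n = 6.550 × 0.4781/0.5219 = 6.00 ≈ 6

6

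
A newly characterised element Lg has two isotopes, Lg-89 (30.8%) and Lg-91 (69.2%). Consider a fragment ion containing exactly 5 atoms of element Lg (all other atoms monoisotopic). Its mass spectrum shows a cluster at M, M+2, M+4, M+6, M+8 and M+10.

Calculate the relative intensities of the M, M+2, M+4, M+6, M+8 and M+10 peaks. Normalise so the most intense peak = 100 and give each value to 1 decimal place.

0.8 : 8.8 : 39.6 : 89.0 : 100.0 : 44.9

The 5 Lg atoms are independent, so intensities follow the terms of (0.308 + 0.692)^5.
P(M) = 0.308^5 = 0.002772
P(M+2) = 5 × 0.308^4 × 0.692^1 = 0.031137
P(M+4) = 10 × 0.308^3 × 0.692^2 = 0.139915
P(M+6) = 10 × 0.308^2 × 0.692^3 = 0.314355
P(M+8) = 5 × 0.308^1 × 0.692^4 = 0.353139
P(M+10) = 0.692^5 = 0.158683
The M+8 peak is largest (0.353139); scaling to 100 gives 0.8 : 8.8 : 39.6 : 89.0 : 100.0 : 44.9.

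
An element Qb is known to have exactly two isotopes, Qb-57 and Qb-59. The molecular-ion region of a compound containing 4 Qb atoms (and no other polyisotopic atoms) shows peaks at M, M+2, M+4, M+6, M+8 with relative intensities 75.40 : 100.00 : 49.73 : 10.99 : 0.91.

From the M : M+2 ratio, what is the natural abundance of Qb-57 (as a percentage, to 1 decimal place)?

75.1%

Let p = fractional abundance of Qb-57. I(M+2)/I(M) = [C(4,1)·p^3·(1−p)] / p^4 = 4·(1−p)/p = 100.00/75.40 = 1.3263
(1−p)/p = 1.3263/4 = 0.3316  ⇒  p = 1/(1 + 0.3316) = 0.7510
Qb-57: 75.1%, Qb-59: 24.9%.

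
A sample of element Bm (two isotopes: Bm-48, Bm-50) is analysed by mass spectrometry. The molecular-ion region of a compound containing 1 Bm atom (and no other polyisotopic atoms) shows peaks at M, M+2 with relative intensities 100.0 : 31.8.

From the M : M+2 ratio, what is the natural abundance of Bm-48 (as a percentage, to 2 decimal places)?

If p is the fraction of Bm that is Bm-48, then I(M+2)/I(M) = [C(1,1)·p^0·(1−p)] / p^1 = 1·(1−p)/p = 31.8/100.0 = 0.3180
(1−p)/p = 0.3180/1 = 0.3180  ⇒  p = 1/(1 + 0.3180) = 0.7587
Bm-48: 75.87%, Bm-50: 24.13%.

75.87%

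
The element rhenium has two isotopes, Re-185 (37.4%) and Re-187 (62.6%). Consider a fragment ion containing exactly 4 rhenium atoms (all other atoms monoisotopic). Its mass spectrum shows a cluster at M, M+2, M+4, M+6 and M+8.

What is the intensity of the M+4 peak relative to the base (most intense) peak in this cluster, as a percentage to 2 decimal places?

89.62%

(0.374 + 0.626)^4 gives M 0.0196, M+2 0.1310, M+4 0.3289, M+6 0.3670, M+8 0.1536; the largest is M+6.
P(M+6) = C(4,3) × 0.374^1 × 0.626^3 = 4 × 0.3740 × 0.24531438 = 0.366990 (base)
P(M+4) = C(4,2) × 0.374^2 × 0.626^2 = 6 × 0.139876 × 0.391876 = 0.328884
Relative intensity = 0.328884 / 0.366990 × 100 = 89.62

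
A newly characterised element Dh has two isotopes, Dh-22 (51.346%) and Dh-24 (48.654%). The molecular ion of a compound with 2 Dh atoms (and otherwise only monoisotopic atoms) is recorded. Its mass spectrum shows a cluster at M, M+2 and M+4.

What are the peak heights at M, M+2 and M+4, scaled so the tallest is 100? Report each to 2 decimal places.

52.77 : 100.00 : 47.38

The 2 Dh atoms are independent, so intensities follow the terms of (0.51346 + 0.48654)^2.
P(M) = 0.51346^2 = 0.263641
P(M+2) = 2 × 0.51346^1 × 0.48654^1 = 0.499638
P(M+4) = 0.48654^2 = 0.236721
The M+2 peak is largest (0.499638); scaling to 100 gives 52.77 : 100.00 : 47.38.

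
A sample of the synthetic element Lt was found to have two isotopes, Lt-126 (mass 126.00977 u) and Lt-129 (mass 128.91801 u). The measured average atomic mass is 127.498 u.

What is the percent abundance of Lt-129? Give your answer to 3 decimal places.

With x = fraction of Lt-126 (so Lt-129 is 1 − x):
126.00977·x + 128.91801·(1 − x) = 127.498
(126.00977 − 128.91801)·x = 127.498 − 128.91801
x = -1.42001 / -2.90824 = 0.48827 → 48.827% Lt-126, 51.173% Lt-129.

51.173%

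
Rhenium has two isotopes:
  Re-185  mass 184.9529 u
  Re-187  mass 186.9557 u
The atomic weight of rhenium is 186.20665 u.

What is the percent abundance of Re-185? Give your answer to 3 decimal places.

With x = fraction of Re-185 (so Re-187 is 1 − x):
184.9529·x + 186.9557·(1 − x) = 186.20665
(184.9529 − 186.9557)·x = 186.20665 − 186.9557
x = -0.74905 / -2.0028 = 0.37400 → 37.400% Re-185, 62.600% Re-187.

37.400%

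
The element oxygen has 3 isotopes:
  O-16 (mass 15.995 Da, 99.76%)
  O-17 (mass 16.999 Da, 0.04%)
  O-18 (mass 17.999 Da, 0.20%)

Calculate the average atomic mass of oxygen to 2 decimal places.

16.00 Da

The abundance-weighted mean is 0.9976 × 15.995 + 0.0004 × 16.999 + 0.0020 × 17.999
= 15.9566 + 0.0068 + 0.0360 = 15.9994 Da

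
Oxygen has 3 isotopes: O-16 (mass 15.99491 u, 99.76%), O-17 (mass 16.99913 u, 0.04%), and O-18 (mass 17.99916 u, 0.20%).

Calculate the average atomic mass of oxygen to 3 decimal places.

15.999 u

Ar = Σ fᵢ·mᵢ = 0.9976 × 15.99491 + 0.0004 × 16.99913 + 0.0020 × 17.99916
= 15.956522 + 0.006800 + 0.035998 = 15.999320 u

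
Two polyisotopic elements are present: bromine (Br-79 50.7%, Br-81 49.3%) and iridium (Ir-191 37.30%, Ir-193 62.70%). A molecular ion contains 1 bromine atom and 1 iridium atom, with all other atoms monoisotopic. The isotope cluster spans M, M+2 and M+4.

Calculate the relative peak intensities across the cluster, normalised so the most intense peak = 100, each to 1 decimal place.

37.7 : 100.0 : 61.6

Bromine pattern (n=1): 0.5070 : 0.4930
Iridium pattern (n=1): 0.3730 : 0.6270
Convolve the two distributions (both contribute in 2-u steps):
  M: 0.5070×0.3730 = 0.189111
  M+2: 0.5070×0.6270 + 0.4930×0.3730 = 0.501778
  M+4: 0.4930×0.6270 = 0.309111
Scale to base peak (0.501778) = 100: 37.7 : 100.0 : 61.6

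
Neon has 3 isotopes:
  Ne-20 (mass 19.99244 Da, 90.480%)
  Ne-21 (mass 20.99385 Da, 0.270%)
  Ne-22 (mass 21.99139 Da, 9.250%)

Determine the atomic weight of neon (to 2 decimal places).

20.18 Da

The abundance-weighted mean is 0.90480 × 19.99244 + 0.00270 × 20.99385 + 0.09250 × 21.99139
= 18.089160 + 0.056683 + 2.034204 = 20.180047 Da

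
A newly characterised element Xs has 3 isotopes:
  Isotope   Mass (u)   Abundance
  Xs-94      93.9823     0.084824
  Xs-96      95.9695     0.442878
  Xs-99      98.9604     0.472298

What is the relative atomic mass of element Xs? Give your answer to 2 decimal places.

The abundance-weighted mean is 0.084824 × 93.9823 + 0.442878 × 95.9695 + 0.472298 × 98.9604
= 7.97195 + 42.50278 + 46.73880 = 97.21353 u

97.21 u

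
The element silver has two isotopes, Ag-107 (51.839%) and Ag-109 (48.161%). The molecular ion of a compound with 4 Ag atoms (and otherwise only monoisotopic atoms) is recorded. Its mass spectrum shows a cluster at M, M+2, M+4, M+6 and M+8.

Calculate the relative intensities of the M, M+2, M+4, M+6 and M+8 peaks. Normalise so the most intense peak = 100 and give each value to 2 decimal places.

19.31 : 71.76 : 100.00 : 61.94 : 14.39

Expanding (0.51839 + 0.48161)^4:
P(M) = 0.51839^4 = 0.072215
P(M+2) = 4 × 0.51839^3 × 0.48161^1 = 0.268365
P(M+4) = 6 × 0.51839^2 × 0.48161^2 = 0.373986
P(M+6) = 4 × 0.51839^1 × 0.48161^3 = 0.231634
P(M+8) = 0.48161^4 = 0.053800
The M+4 peak is largest (0.373986); scaling to 100 gives 19.31 : 71.76 : 100.00 : 61.94 : 14.39.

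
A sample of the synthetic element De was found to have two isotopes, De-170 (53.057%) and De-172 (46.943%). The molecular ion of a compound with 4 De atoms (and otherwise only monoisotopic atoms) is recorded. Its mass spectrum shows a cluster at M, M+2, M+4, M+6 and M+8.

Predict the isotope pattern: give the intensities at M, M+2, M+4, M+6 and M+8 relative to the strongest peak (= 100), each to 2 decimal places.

Each De atom is independently De-170 (p = 0.53057) or De-172 (q = 0.46943); the cluster is the binomial expansion (p + q)^4.
P(M) = 0.53057^4 = 0.079245
P(M+2) = 4 × 0.53057^3 × 0.46943^1 = 0.280452
P(M+4) = 6 × 0.53057^2 × 0.46943^2 = 0.372202
P(M+6) = 4 × 0.53057^1 × 0.46943^3 = 0.219541
P(M+8) = 0.46943^4 = 0.048561
The M+4 peak is largest (0.372202); scaling to 100 gives 21.29 : 75.35 : 100.00 : 58.98 : 13.05.

21.29 : 75.35 : 100.00 : 58.98 : 13.05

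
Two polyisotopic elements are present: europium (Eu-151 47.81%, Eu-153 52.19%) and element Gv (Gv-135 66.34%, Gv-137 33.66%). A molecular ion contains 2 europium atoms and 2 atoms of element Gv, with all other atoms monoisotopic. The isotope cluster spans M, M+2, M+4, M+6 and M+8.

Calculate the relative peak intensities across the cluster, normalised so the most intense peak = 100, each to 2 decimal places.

Europium pattern (n=2): 0.22857961 : 0.49904078 : 0.27237961
Element Gv pattern (n=2): 0.44009956 : 0.44660088 : 0.11329956
Convolve the two distributions (both contribute in 2-u steps):
  M: 0.22857961×0.44009956 = 0.100598
  M+2: 0.22857961×0.44660088 + 0.49904078×0.44009956 = 0.321711
  M+4: 0.22857961×0.11329956 + 0.49904078×0.44660088 + 0.27237961×0.44009956 = 0.368644
  M+6: 0.49904078×0.11329956 + 0.27237961×0.44660088 = 0.178186
  M+8: 0.27237961×0.11329956 = 0.030860
Scale to base peak (0.368644) = 100: 27.29 : 87.27 : 100.00 : 48.34 : 8.37

27.29 : 87.27 : 100.00 : 48.34 : 8.37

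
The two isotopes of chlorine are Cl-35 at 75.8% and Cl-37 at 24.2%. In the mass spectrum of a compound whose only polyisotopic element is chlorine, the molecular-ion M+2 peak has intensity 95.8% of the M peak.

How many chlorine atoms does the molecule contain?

The M+2/M ratio from n Cl atoms is n · q/p = n · 0.242/0.758.
n = 0.958 × 0.758/0.242 = 3.00 ≈ 3

3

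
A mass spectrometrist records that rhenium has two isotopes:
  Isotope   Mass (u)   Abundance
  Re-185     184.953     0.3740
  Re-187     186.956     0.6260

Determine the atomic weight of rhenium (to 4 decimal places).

The abundance-weighted mean is 0.3740 × 184.953 + 0.6260 × 186.956
= 69.17242 + 117.03446 = 186.20688 u

186.2069 u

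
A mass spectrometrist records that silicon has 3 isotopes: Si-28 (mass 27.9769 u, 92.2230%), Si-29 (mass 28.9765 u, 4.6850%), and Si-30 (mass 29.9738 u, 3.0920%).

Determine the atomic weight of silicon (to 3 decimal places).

Ar = Σ fᵢ·mᵢ = 0.922230 × 27.9769 + 0.046850 × 28.9765 + 0.030920 × 29.9738
= 25.80114 + 1.35755 + 0.92679 = 28.08548 u

28.085 u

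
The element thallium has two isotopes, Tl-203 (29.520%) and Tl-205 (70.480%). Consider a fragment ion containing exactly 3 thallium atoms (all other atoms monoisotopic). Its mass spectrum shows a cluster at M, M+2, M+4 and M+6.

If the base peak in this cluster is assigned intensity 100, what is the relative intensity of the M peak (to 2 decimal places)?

5.85

Binomial terms of (0.29520 + 0.70480)^3: M 0.0257, M+2 0.1843, M+4 0.4399, M+6 0.3501 → M+4 is the base peak.
P(M+4) = C(3,2) × 0.29520^1 × 0.70480^2 = 3 × 0.2952 × 0.49674304 = 0.439916 (base)
P(M) = C(3,0) × 0.29520^3 × 0.70480^0 = 1 × 0.02572463 × 1.0000 = 0.025725
Relative intensity = 0.025725 / 0.439916 × 100 = 5.85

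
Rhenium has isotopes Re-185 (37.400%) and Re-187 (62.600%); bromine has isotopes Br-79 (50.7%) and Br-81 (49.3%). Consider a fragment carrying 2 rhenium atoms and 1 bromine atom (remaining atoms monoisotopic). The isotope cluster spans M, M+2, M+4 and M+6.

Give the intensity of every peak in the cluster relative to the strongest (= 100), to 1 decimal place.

Rhenium pattern (n=2): 0.139876 : 0.468248 : 0.391876
Bromine pattern (n=1): 0.5070 : 0.4930
Convolve the two distributions (both contribute in 2-u steps):
  M: 0.139876×0.5070 = 0.070917
  M+2: 0.139876×0.4930 + 0.468248×0.5070 = 0.306361
  M+4: 0.468248×0.4930 + 0.391876×0.5070 = 0.429527
  M+6: 0.391876×0.4930 = 0.193195
Scale to base peak (0.429527) = 100: 16.5 : 71.3 : 100.0 : 45.0

16.5 : 71.3 : 100.0 : 45.0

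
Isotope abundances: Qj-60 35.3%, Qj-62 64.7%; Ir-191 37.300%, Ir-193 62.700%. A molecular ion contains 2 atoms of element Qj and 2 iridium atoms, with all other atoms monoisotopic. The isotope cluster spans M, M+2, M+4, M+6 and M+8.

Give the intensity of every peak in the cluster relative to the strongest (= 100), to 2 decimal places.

4.62 : 32.46 : 85.48 : 100.00 : 43.84

Element Qj pattern (n=2): 0.124609 : 0.456782 : 0.418609
Iridium pattern (n=2): 0.139129 : 0.467742 : 0.393129
Convolve the two distributions (both contribute in 2-u steps):
  M: 0.124609×0.139129 = 0.017337
  M+2: 0.124609×0.467742 + 0.456782×0.139129 = 0.121836
  M+4: 0.124609×0.393129 + 0.456782×0.467742 + 0.418609×0.139129 = 0.320884
  M+6: 0.456782×0.393129 + 0.418609×0.467742 = 0.375375
  M+8: 0.418609×0.393129 = 0.164567
Scale to base peak (0.375375) = 100: 4.62 : 32.46 : 85.48 : 100.00 : 43.84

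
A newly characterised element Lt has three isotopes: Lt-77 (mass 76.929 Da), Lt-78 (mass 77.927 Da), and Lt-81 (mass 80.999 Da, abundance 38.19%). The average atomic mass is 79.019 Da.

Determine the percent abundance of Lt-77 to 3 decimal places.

Let x and y be the fractions of Lt-77 and Lt-78. Then x + y = 1 − 0.3819 = 0.6181 and 76.929x + 77.927y = 79.019 − 0.3819×80.999 = 48.0854819.
Substituting: 76.929x + 77.927(0.6181 − x) = 48.0854819
(76.929 − 77.927)x = -0.0811968  ⇒  x = 0.08136, y = 0.53674
Lt-77: 8.136%, Lt-78: 53.674%.

8.136%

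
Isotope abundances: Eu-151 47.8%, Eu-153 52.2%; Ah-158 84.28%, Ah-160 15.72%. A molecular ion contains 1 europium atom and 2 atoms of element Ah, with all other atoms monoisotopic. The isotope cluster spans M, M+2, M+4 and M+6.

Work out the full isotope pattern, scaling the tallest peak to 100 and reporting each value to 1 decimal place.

Europium pattern (n=1): 0.4780 : 0.5220
Element Ah pattern (n=2): 0.71031184 : 0.26497632 : 0.02471184
Convolve the two distributions (both contribute in 2-u steps):
  M: 0.4780×0.71031184 = 0.339529
  M+2: 0.4780×0.26497632 + 0.5220×0.71031184 = 0.497441
  M+4: 0.4780×0.02471184 + 0.5220×0.26497632 = 0.150130
  M+6: 0.5220×0.02471184 = 0.012900
Scale to base peak (0.497441) = 100: 68.3 : 100.0 : 30.2 : 2.6

68.3 : 100.0 : 30.2 : 2.6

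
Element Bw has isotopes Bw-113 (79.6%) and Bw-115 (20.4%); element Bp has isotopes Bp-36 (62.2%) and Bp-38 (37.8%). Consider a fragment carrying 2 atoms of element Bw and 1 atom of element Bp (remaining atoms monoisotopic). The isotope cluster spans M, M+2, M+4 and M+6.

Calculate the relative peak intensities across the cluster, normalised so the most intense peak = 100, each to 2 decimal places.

Element Bw pattern (n=2): 0.633616 : 0.324768 : 0.041616
Element Bp pattern (n=1): 0.6220 : 0.3780
Convolve the two distributions (both contribute in 2-u steps):
  M: 0.633616×0.6220 = 0.394109
  M+2: 0.633616×0.3780 + 0.324768×0.6220 = 0.441513
  M+4: 0.324768×0.3780 + 0.041616×0.6220 = 0.148647
  M+6: 0.041616×0.3780 = 0.015731
Scale to base peak (0.441513) = 100: 89.26 : 100.00 : 33.67 : 3.56

89.26 : 100.00 : 33.67 : 3.56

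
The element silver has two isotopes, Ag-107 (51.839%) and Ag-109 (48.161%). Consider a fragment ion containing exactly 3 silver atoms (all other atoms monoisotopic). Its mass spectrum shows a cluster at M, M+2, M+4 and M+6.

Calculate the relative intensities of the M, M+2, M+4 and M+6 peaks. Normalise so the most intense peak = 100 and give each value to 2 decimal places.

35.88 : 100.00 : 92.90 : 28.77

Each Ag atom is independently Ag-107 (p = 0.51839) or Ag-109 (q = 0.48161); the cluster is the binomial expansion (p + q)^3.
P(M) = 0.51839^3 = 0.139306
P(M+2) = 3 × 0.51839^2 × 0.48161^1 = 0.388267
P(M+4) = 3 × 0.51839^1 × 0.48161^2 = 0.360719
P(M+6) = 0.48161^3 = 0.111709
The M+2 peak is largest (0.388267); scaling to 100 gives 35.88 : 100.00 : 92.90 : 28.77.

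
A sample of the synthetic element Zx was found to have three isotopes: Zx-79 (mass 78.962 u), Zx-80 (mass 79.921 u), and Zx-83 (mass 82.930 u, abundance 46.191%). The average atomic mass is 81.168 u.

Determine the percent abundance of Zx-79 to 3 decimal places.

14.900%

The remaining 53.809% is split between Zx-79 (fraction x) and Zx-80 (fraction 0.53809 − x).
Substituting: 78.962x + 79.921(0.53809 − x) = 42.8618037
(78.962 − 79.921)x = -0.14288719  ⇒  x = 0.14900, y = 0.38909
Zx-79: 14.900%, Zx-80: 38.909%.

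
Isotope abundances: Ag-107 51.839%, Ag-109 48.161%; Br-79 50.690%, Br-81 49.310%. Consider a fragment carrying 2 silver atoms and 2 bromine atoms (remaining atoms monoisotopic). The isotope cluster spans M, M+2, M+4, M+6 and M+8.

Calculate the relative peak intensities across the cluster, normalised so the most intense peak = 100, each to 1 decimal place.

Silver pattern (n=2): 0.26872819 : 0.49932362 : 0.23194819
Bromine pattern (n=2): 0.25694761 : 0.49990478 : 0.24314761
Convolve the two distributions (both contribute in 2-u steps):
  M: 0.26872819×0.25694761 = 0.069049
  M+2: 0.26872819×0.49990478 + 0.49932362×0.25694761 = 0.262639
  M+4: 0.26872819×0.24314761 + 0.49932362×0.49990478 + 0.23194819×0.25694761 = 0.374553
  M+6: 0.49932362×0.24314761 + 0.23194819×0.49990478 = 0.237361
  M+8: 0.23194819×0.24314761 = 0.056398
Scale to base peak (0.374553) = 100: 18.4 : 70.1 : 100.0 : 63.4 : 15.1

18.4 : 70.1 : 100.0 : 63.4 : 15.1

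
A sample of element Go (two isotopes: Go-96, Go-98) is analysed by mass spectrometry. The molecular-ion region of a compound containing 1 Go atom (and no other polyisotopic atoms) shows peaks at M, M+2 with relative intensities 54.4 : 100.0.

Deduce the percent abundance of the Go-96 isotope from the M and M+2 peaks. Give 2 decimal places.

35.23%

If p is the fraction of Go that is Go-96, then I(M+2)/I(M) = [C(1,1)·p^0·(1−p)] / p^1 = 1·(1−p)/p = 100.0/54.4 = 1.8382
(1−p)/p = 1.8382/1 = 1.8382  ⇒  p = 1/(1 + 1.8382) = 0.3523
Go-96: 35.23%, Go-98: 64.77%.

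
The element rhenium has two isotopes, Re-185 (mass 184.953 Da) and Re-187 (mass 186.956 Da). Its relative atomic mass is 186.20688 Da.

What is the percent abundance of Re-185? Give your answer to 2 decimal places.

Writing the weighted mean with unknown fraction x of Re-185:
184.953·x + 186.956·(1 − x) = 186.20688
(184.953 − 186.956)·x = 186.20688 − 186.956
x = -0.74912 / -2.003 = 0.37400 → 37.40% Re-185, 62.60% Re-187.

37.40%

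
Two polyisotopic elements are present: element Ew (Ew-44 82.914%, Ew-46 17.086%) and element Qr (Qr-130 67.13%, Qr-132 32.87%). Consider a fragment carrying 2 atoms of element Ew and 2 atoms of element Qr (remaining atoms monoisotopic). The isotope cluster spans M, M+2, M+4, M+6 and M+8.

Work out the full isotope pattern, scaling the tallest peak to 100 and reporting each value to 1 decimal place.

Element Ew pattern (n=2): 0.68747314 : 0.28333372 : 0.02919314
Element Qr pattern (n=2): 0.45064369 : 0.44131262 : 0.10804369
Convolve the two distributions (both contribute in 2-u steps):
  M: 0.68747314×0.45064369 = 0.309805
  M+2: 0.68747314×0.44131262 + 0.28333372×0.45064369 = 0.431073
  M+4: 0.68747314×0.10804369 + 0.28333372×0.44131262 + 0.02919314×0.45064369 = 0.212472
  M+6: 0.28333372×0.10804369 + 0.02919314×0.44131262 = 0.043496
  M+8: 0.02919314×0.10804369 = 0.003154
Scale to base peak (0.431073) = 100: 71.9 : 100.0 : 49.3 : 10.1 : 0.7

71.9 : 100.0 : 49.3 : 10.1 : 0.7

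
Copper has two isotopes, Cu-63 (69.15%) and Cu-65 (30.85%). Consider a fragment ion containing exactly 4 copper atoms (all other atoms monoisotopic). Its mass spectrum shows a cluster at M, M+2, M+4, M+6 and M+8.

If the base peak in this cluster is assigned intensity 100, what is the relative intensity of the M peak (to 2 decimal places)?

56.04

Term probabilities: M 0.2286, M+2 0.4080, M+4 0.2731, M+6 0.0812, M+8 0.0091. Base peak = M+2.
P(M+2) = C(4,1) × 0.6915^3 × 0.3085^1 = 4 × 0.33065611 × 0.3085 = 0.408030 (base)
P(M) = C(4,0) × 0.6915^4 × 0.3085^0 = 1 × 0.2286487 × 1.0000 = 0.228649
Relative intensity = 0.228649 / 0.408030 × 100 = 56.04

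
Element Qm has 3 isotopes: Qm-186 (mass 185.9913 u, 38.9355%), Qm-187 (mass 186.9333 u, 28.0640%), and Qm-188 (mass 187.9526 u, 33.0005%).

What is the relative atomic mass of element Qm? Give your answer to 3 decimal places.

Ar = Σ fᵢ·mᵢ = 0.389355 × 185.9913 + 0.280640 × 186.9333 + 0.330005 × 187.9526
= 72.41664 + 52.46096 + 62.02530 = 186.90290 u

186.903 u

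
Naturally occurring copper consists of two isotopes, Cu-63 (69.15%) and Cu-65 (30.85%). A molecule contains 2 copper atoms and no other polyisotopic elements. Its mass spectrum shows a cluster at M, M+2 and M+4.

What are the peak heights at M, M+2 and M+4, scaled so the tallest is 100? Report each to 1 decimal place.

Each Cu atom is independently Cu-63 (p = 0.6915) or Cu-65 (q = 0.3085); the cluster is the binomial expansion (p + q)^2.
P(M) = 0.6915^2 = 0.478172
P(M+2) = 2 × 0.6915^1 × 0.3085^1 = 0.426656
P(M+4) = 0.3085^2 = 0.095172
The M peak is largest (0.478172); scaling to 100 gives 100.0 : 89.2 : 19.9.

100.0 : 89.2 : 19.9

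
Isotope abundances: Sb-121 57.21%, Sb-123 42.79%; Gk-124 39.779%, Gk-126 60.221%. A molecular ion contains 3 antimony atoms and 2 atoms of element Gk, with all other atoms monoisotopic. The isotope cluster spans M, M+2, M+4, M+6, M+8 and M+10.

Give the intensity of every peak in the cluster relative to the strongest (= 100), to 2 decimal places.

Antimony pattern (n=3): 0.18724742 : 0.42015297 : 0.3142518 : 0.07834781
Element Gk pattern (n=2): 0.15823688 : 0.47910623 : 0.36265688
Convolve the two distributions (both contribute in 2-u steps):
  M: 0.18724742×0.15823688 = 0.029629
  M+2: 0.18724742×0.47910623 + 0.42015297×0.15823688 = 0.156195
  M+4: 0.18724742×0.36265688 + 0.42015297×0.47910623 + 0.3142518×0.15823688 = 0.318931
  M+6: 0.42015297×0.36265688 + 0.3142518×0.47910623 + 0.07834781×0.15823688 = 0.315329
  M+8: 0.3142518×0.36265688 + 0.07834781×0.47910623 = 0.151503
  M+10: 0.07834781×0.36265688 = 0.028413
Scale to base peak (0.318931) = 100: 9.29 : 48.97 : 100.00 : 98.87 : 47.50 : 8.91

9.29 : 48.97 : 100.00 : 98.87 : 47.50 : 8.91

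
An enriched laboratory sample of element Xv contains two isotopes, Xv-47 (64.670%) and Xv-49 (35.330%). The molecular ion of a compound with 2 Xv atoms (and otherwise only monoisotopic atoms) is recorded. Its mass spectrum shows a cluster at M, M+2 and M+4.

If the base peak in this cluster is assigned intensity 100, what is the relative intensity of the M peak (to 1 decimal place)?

91.5

(0.64670 + 0.35330)^2 gives M 0.4182, M+2 0.4570, M+4 0.1248; the largest is M+2.
P(M+2) = C(2,1) × 0.64670^1 × 0.35330^1 = 2 × 0.6467 × 0.3533 = 0.456958 (base)
P(M) = C(2,0) × 0.64670^2 × 0.35330^0 = 1 × 0.41822089 × 1.0000 = 0.418221
Relative intensity = 0.418221 / 0.456958 × 100 = 91.5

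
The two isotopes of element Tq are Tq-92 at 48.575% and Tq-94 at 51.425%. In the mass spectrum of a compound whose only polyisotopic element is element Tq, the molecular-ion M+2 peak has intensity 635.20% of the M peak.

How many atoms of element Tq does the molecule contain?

With n Tq atoms, P(M+2)/P(M) = C(n,1)·p^(n−1)q / p^n = n·q/p = n · 0.51425/0.48575.
n = 6.3520 × 0.48575/0.51425 = 6.00 ≈ 6

6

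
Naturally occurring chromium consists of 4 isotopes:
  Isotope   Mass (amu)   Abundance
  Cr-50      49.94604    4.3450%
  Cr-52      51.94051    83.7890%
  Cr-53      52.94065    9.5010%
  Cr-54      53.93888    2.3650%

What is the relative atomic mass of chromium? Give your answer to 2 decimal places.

52.00 amu

Average mass = Σ (abundance × isotope mass) = 0.043450 × 49.94604 + 0.837890 × 51.94051 + 0.095010 × 52.94065 + 0.023650 × 53.93888
= 2.170155 + 43.520434 + 5.029891 + 1.275655 = 51.996135 amu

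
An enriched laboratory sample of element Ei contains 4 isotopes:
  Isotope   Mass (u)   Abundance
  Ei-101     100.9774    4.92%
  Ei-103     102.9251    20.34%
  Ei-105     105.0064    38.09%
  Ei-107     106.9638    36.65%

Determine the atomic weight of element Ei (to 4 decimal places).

105.1022 u

Ar = Σ fᵢ·mᵢ = 0.0492 × 100.9774 + 0.2034 × 102.9251 + 0.3809 × 105.0064 + 0.3665 × 106.9638
= 4.96809 + 20.93497 + 39.99694 + 39.20223 = 105.10223 u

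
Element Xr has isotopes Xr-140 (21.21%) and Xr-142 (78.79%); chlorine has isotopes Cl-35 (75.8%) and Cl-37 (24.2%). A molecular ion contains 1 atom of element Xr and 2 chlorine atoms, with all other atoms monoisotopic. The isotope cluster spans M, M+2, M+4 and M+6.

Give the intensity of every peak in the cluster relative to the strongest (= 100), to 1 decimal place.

Element Xr pattern (n=1): 0.2121 : 0.7879
Chlorine pattern (n=2): 0.574564 : 0.366872 : 0.058564
Convolve the two distributions (both contribute in 2-u steps):
  M: 0.2121×0.574564 = 0.121865
  M+2: 0.2121×0.366872 + 0.7879×0.574564 = 0.530513
  M+4: 0.2121×0.058564 + 0.7879×0.366872 = 0.301480
  M+6: 0.7879×0.058564 = 0.046143
Scale to base peak (0.530513) = 100: 23.0 : 100.0 : 56.8 : 8.7

23.0 : 100.0 : 56.8 : 8.7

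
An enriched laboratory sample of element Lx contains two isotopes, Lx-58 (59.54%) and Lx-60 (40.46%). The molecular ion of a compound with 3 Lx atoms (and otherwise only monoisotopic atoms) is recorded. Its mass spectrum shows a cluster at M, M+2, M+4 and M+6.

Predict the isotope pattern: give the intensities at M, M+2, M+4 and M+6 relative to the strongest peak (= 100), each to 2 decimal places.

49.05 : 100.00 : 67.95 : 15.39

The 3 Lx atoms are independent, so intensities follow the terms of (0.5954 + 0.4046)^3.
P(M) = 0.5954^3 = 0.211070
P(M+2) = 3 × 0.5954^2 × 0.4046^1 = 0.430294
P(M+4) = 3 × 0.5954^1 × 0.4046^2 = 0.292403
P(M+6) = 0.4046^3 = 0.066233
The M+2 peak is largest (0.430294); scaling to 100 gives 49.05 : 100.00 : 67.95 : 15.39.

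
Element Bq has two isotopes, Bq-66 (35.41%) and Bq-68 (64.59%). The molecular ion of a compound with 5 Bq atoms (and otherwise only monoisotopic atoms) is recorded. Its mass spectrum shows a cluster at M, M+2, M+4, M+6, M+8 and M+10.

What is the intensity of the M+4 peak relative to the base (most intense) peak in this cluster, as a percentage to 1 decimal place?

(0.3541 + 0.6459)^5 gives M 0.0056, M+2 0.0508, M+4 0.1852, M+6 0.3379, M+8 0.3081, M+10 0.1124; the largest is M+6.
P(M+6) = C(5,3) × 0.3541^2 × 0.6459^3 = 10 × 0.12538681 × 0.26946096 = 0.337869 (base)
P(M+4) = C(5,2) × 0.3541^3 × 0.6459^2 = 10 × 0.04439947 × 0.41718681 = 0.185229
Relative intensity = 0.185229 / 0.337869 × 100 = 54.8

54.8%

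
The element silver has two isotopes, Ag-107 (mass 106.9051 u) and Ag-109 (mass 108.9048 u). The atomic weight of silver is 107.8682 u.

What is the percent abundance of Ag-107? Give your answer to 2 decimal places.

Let x be the fractional abundance of Ag-107; then Ag-109 has abundance 1 − x.
106.9051·x + 108.9048·(1 − x) = 107.8682
(106.9051 − 108.9048)·x = 107.8682 − 108.9048
x = -1.0366 / -1.9997 = 0.51838 → 51.84% Ag-107, 48.16% Ag-109.

51.84%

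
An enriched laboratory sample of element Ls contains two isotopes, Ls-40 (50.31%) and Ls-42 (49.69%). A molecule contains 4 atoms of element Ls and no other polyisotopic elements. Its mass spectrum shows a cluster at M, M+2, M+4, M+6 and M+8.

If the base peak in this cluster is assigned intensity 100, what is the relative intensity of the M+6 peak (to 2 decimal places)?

65.85

Binomial terms of (0.5031 + 0.4969)^4: M 0.0641, M+2 0.2531, M+4 0.3750, M+6 0.2469, M+8 0.0610 → M+4 is the base peak.
P(M+4) = C(4,2) × 0.5031^2 × 0.4969^2 = 6 × 0.25310961 × 0.24690961 = 0.374971 (base)
P(M+6) = C(4,3) × 0.5031^1 × 0.4969^3 = 4 × 0.5031 × 0.12268939 = 0.246900
Relative intensity = 0.246900 / 0.374971 × 100 = 65.85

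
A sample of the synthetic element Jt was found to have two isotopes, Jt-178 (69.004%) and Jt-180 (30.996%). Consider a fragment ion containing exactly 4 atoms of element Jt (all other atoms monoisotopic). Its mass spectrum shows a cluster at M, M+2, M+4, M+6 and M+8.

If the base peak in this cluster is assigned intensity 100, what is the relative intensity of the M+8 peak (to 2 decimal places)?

2.27

(0.69004 + 0.30996)^4 gives M 0.2267, M+2 0.4074, M+4 0.2745, M+6 0.0822, M+8 0.0092; the largest is M+2.
P(M+2) = C(4,1) × 0.69004^3 × 0.30996^1 = 4 × 0.32856614 × 0.30996 = 0.407369 (base)
P(M+8) = C(4,4) × 0.69004^0 × 0.30996^4 = 1 × 1.0000 × 0.00923044 = 0.009230
Relative intensity = 0.009230 / 0.407369 × 100 = 2.27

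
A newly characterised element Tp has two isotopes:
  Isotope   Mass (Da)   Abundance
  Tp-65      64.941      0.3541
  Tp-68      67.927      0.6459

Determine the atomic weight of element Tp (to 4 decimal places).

66.8697 Da

The abundance-weighted mean is 0.3541 × 64.941 + 0.6459 × 67.927
= 22.99561 + 43.87405 = 66.86966 Da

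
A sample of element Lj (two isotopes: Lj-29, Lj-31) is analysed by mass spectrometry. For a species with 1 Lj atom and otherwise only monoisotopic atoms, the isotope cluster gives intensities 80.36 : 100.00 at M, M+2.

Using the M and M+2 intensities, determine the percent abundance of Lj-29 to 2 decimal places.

44.56%

If p is the fraction of Lj that is Lj-29, then I(M+2)/I(M) = [C(1,1)·p^0·(1−p)] / p^1 = 1·(1−p)/p = 100.00/80.36 = 1.2444
(1−p)/p = 1.2444/1 = 1.2444  ⇒  p = 1/(1 + 1.2444) = 0.4456
Lj-29: 44.56%, Lj-31: 55.44%.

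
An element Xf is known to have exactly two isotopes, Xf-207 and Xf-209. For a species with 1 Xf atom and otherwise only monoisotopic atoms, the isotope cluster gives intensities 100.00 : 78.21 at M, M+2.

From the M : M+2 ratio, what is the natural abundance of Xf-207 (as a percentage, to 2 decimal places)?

If p is the fraction of Xf that is Xf-207, then I(M+2)/I(M) = [C(1,1)·p^0·(1−p)] / p^1 = 1·(1−p)/p = 78.21/100.00 = 0.7821
(1−p)/p = 0.7821/1 = 0.7821  ⇒  p = 1/(1 + 0.7821) = 0.5611
Xf-207: 56.11%, Xf-209: 43.89%.

56.11%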